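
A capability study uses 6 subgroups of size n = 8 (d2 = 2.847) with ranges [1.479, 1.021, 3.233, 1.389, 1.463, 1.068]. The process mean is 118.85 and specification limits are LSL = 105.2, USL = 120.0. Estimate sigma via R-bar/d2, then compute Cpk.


R_bar = (1.479 + 1.021 + 3.233 + 1.389 + 1.463 + 1.068) / 6 = 1.6088333
sigma = R_bar / d2 = 1.6088333 / 2.847 = 0.56509775
Cp = (USL - LSL)/(6*sigma) = (120.0 - 105.2)/(6*0.56509775) = 4.3650
Cpu = (120.0 - 118.85)/(3*0.56509775) = 0.6783
Cpl = (118.85 - 105.2)/(3*0.56509775) = 8.0517
Cpk = min(Cpu, Cpl) = 0.6783

0.6783


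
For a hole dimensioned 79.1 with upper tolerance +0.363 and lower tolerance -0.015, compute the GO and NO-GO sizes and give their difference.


GO = nominal - lower_tol (smallest hole = maximum material condition)
GO = 79.1 - 0.015 = 79.085
NO-GO = nominal + upper_tol (largest hole = least material condition)
NO-GO = 79.1 + 0.363 = 79.463
spread = NO-GO - GO = 79.463 - 79.085 = 0.3780

0.3780


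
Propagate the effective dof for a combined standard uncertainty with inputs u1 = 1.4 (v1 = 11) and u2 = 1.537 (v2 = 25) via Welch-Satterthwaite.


uc = sqrt(u1^2 + u2^2) = sqrt(1.4^2 + 1.537^2) = 2.0790308
v_eff = uc^4 / (u1^4/v1 + u2^4/v2)
= 2.0790308^4 / (1.4^4/11 + 1.537^4/25)
= 18.682874 / 0.57246786
v_eff = 32.6357

32.6357


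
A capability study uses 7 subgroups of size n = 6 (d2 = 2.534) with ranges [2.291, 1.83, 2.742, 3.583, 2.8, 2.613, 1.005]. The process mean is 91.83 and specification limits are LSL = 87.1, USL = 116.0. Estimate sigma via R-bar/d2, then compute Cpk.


R_bar = (2.291 + 1.83 + 2.742 + 3.583 + 2.8 + 2.613 + 1.005) / 7 = 2.4091429
sigma = R_bar / d2 = 2.4091429 / 2.534 = 0.95072727
Cp = (USL - LSL)/(6*sigma) = (116.0 - 87.1)/(6*0.95072727) = 5.0663
Cpu = (116.0 - 91.83)/(3*0.95072727) = 8.4742
Cpl = (91.83 - 87.1)/(3*0.95072727) = 1.6584
Cpk = min(Cpu, Cpl) = 1.6584

1.6584


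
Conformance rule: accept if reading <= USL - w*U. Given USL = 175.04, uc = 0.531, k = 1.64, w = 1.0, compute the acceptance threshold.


U = k * uc = 1.64 * 0.531 = 0.87084
guard band g = w * U = 1.0 * 0.87084 = 0.87084
AL = USL - g = 175.04 - 0.87084
AL = 174.1692

174.1692


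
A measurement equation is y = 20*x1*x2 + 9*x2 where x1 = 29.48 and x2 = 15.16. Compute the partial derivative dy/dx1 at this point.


y = 20*x1*x2 + 9*x2
dy/dx1 = 20*x2
Evaluate at x2 = 15.16: c1 = 20 * 15.16
c1 = 303.2000

303.2000


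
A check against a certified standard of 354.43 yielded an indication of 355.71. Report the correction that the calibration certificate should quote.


Correction = standard - reading
= 354.43 - 355.71
= -1.2800

-1.2800


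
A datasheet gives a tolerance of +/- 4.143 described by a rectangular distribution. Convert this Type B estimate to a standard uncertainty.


u_B = half_width / sqrt(3)
u_B = 4.143 / 1.7320508
u_B = 2.3920

2.3920


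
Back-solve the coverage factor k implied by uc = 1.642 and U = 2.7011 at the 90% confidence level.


k = U / uc
k = 2.7011 / 1.642
k = 1.645

1.645


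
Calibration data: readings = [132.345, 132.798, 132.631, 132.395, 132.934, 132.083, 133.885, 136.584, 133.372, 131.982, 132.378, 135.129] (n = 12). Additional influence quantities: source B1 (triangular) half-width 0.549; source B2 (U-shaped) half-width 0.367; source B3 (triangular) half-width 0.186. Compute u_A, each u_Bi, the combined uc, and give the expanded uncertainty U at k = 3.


mean = (132.345 + 132.798 + 132.631 + 132.395 + 132.934 + 132.083 + 133.885 + 136.584 + 133.372 + 131.982 + 132.378 + 135.129) / 12 = 133.2096667
s = sqrt(sum((x - mean)^2)/(n-1)) = 1.3821016
u_A = s / sqrt(n) = 1.3821016 / sqrt(12) = 0.39897837
u_B1 = 0.549 / sqrt(6) = 0.22412831
u_B2 = 0.367 / sqrt(2) = 0.25950819
u_B3 = 0.186 / sqrt(6) = 0.075934182
uc = sqrt(0.39897837^2 + 0.22412831^2 + 0.25950819^2 + 0.075934182^2) = 0.53153339
U = k * uc = 3 * 0.53153339
U = 1.5946

1.5946


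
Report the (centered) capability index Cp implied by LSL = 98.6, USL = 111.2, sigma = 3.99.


Cp = (USL - LSL) / (6 * sigma)
= (111.2 - 98.6) / (6 * 3.99)
= 12.6000 / 23.9400
= 0.5263

0.5263


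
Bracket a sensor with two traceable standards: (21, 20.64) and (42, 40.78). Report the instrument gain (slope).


slope = (y2 - y1) / (x2 - x1)
= (40.78 - 20.64) / (42 - 21)
= 20.1400 / 21
= 0.9590

0.9590


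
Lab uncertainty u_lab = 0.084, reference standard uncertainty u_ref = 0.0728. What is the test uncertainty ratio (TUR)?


TUR = u_lab / u_ref
= 0.084 / 0.0728
= 1.1538

1.1538


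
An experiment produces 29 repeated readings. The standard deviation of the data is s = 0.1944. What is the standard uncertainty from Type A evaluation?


u_A = s / sqrt(n)
u_A = 0.1944 / sqrt(29)
u_A = 0.1944 / 5.3851648
u_A = 0.0361

0.0361


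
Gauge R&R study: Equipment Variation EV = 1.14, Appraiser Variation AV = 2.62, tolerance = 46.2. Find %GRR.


GRR = sqrt(EV^2 + AV^2) = sqrt(1.14^2 + 2.62^2) = 2.8572714
%GRR = GRR / tol * 100 = 2.8572714 / 46.2 * 100
%GRR = 6.1846

6.1846


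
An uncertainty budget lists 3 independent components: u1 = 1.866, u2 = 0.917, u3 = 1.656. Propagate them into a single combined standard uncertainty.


uc = sqrt(1.866^2 + 0.917^2 + 1.656^2)
uc = sqrt(7.065181)
uc = 2.6580

2.6580


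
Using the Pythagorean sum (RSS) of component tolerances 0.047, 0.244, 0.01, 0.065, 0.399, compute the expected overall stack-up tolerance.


RSS = sqrt(0.047^2 + 0.244^2 + 0.01^2 + 0.065^2 + 0.399^2)
= sqrt(0.225271)
= 0.4746

0.4746


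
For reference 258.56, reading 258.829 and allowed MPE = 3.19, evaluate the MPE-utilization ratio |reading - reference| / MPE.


e = indication - reference = 258.829 - 258.56 = 0.2690
|e| = 0.2690
ratio = |e| / MPE = 0.2690 / 3.19
ratio = 0.0843

0.0843


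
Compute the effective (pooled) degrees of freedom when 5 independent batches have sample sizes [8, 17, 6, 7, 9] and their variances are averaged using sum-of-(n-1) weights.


nu = sum_i (n_i - 1)
nu = ((8 - 1) + (17 - 1) + (6 - 1) + (7 - 1) + (9 - 1))
nu = 7 + 16 + 5 + 6 + 8
nu = 42

42


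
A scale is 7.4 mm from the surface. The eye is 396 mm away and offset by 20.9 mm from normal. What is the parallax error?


error = h * offset / d
= 7.4 * 20.9 / 396
= 0.3906

0.3906


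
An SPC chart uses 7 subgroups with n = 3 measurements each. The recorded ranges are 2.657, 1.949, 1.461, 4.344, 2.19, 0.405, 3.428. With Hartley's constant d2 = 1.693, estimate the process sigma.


R_bar = (2.657 + 1.949 + 1.461 + 4.344 + 2.19 + 0.405 + 3.428) / 7
R_bar = 16.434 / 7 = 2.3477143
sigma_hat = R_bar / d2 = 2.3477143 / 1.693 = 1.3867

1.3867


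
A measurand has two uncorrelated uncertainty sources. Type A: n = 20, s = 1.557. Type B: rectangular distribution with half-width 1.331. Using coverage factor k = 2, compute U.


u_A = s / sqrt(n) = 1.557 / sqrt(20) = 0.34815578
u_B = half_width / sqrt(3) = 1.331 / sqrt(3) = 0.76845321
uc = sqrt(u_A^2 + u_B^2) = sqrt(0.34815578^2 + 0.76845321^2) = 0.84364257
U = k * uc = 2 * 0.84364257
U = 1.6873

1.6873


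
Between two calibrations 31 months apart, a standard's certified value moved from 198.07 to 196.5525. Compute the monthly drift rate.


rate = (v2 - v1) / months
= (196.5525 - 198.07) / 31
= -1.5175 / 31
= -0.0490

-0.0490


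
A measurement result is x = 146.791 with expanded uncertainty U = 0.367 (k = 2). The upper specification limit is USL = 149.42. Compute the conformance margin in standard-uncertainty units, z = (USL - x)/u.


u = U / k = 0.367 / 2 = 0.1835
margin = |USL - x| = |149.42 - 146.791| = 2.629
z = margin / u = 2.629 / 0.1835
z = 14.3270

14.3270


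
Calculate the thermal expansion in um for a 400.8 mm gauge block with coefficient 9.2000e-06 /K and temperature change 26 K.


dL = L * alpha * dT
= 400.8 * 9.2000e-06 * 26
= 0.0958714 mm
dL_um = 0.0958714 * 1000 = 95.8714 um

95.8714


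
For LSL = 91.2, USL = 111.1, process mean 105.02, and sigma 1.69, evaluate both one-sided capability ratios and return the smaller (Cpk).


Cpu = (USL - mean) / (3*sigma) = (111.1 - 105.02) / (3*1.69) = 1.1992
Cpl = (mean - LSL) / (3*sigma) = (105.02 - 91.2) / (3*1.69) = 2.7258
Cpk = min(Cpu, Cpl) = 1.1992

1.1992


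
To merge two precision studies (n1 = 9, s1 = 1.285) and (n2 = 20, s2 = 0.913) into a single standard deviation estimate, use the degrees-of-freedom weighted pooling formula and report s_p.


s_p = sqrt(((n1-1)*s1^2 + (n2-1)*s2^2) / (n1+n2-2))
numerator = (9-1)*1.285^2 + (20-1)*0.913^2 = 13.2098 + 15.837811 = 29.047611
denominator = 9 + 20 - 2 = 27
s_p^2 = 29.047611 / 27 = 1.0758374
s_p = sqrt(1.0758374) = 1.0372

1.0372


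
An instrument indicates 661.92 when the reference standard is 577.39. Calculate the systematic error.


Systematic error = measured - true
= 661.92 - 577.39
= 84.5300

84.5300


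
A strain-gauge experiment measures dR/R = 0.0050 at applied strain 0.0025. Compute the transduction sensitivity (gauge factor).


GF = (dR/R) / epsilon
= 0.0050 / 0.0025
= 2.0000

2.0000


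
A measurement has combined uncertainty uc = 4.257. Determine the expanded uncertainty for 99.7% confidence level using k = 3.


U = k * uc
U = 3 * 4.257
U = 12.7710

12.7710


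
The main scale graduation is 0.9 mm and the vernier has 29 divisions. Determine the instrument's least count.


LC = MSD / n_div
= 0.9 / 29
= 0.0310

0.0310


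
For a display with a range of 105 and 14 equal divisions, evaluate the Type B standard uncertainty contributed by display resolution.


resolution = range / divisions
resolution = 105 / 14 = 7.5
u_res = resolution / (2*sqrt(3))
u_res = 7.5 / 3.4641016
u_res = 2.1651

2.1651


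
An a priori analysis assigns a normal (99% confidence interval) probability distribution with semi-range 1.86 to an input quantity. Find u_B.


u_B = half_width / 2.576
u_B = 1.86 / 2.576
u_B = 0.7220

0.7220


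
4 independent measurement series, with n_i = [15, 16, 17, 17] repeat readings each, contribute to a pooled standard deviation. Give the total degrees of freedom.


nu = sum_i (n_i - 1)
nu = ((15 - 1) + (16 - 1) + (17 - 1) + (17 - 1))
nu = 14 + 15 + 16 + 16
nu = 61

61


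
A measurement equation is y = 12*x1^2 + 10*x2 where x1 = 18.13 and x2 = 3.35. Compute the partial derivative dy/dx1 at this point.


y = 12*x1^2 + 10*x2
dy/dx1 = 2*12*x1
Evaluate at x1 = 18.13: c1 = 24 * 18.13
c1 = 435.1200

435.1200


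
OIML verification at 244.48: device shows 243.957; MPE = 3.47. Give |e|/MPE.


e = indication - reference = 243.957 - 244.48 = -0.5230
|e| = 0.5230
ratio = |e| / MPE = 0.5230 / 3.47
ratio = 0.1507

0.1507


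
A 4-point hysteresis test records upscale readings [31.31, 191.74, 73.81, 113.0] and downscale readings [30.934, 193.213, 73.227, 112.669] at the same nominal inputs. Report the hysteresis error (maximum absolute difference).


|31.31 - 30.934| = 0.3760
|191.74 - 193.213| = 1.4730
|73.81 - 73.227| = 0.5830
|113.0 - 112.669| = 0.3310
hysteresis = max(diffs) = 1.4730

1.4730


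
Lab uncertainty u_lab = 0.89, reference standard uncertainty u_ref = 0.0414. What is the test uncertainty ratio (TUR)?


TUR = u_lab / u_ref
= 0.89 / 0.0414
= 21.4976

21.4976


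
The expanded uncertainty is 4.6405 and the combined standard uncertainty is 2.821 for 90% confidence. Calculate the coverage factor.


k = U / uc
k = 4.6405 / 2.821
k = 1.645

1.645


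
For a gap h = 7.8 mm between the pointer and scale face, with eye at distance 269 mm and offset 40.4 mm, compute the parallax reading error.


error = h * offset / d
= 7.8 * 40.4 / 269
= 1.1714

1.1714


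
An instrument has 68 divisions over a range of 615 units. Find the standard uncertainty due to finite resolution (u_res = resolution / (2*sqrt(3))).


resolution = range / divisions
resolution = 615 / 68 = 9.0441176
u_res = resolution / (2*sqrt(3))
u_res = 9.0441176 / 3.4641016
u_res = 2.6108

2.6108


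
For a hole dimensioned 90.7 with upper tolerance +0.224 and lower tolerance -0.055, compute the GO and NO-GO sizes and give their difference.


GO = nominal - lower_tol (smallest hole = maximum material condition)
GO = 90.7 - 0.055 = 90.645
NO-GO = nominal + upper_tol (largest hole = least material condition)
NO-GO = 90.7 + 0.224 = 90.924
spread = NO-GO - GO = 90.924 - 90.645 = 0.2790

0.2790


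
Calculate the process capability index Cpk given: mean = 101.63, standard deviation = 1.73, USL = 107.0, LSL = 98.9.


Cpu = (USL - mean) / (3*sigma) = (107.0 - 101.63) / (3*1.73) = 1.0347
Cpl = (mean - LSL) / (3*sigma) = (101.63 - 98.9) / (3*1.73) = 0.5260
Cpk = min(Cpu, Cpl) = 0.5260

0.5260


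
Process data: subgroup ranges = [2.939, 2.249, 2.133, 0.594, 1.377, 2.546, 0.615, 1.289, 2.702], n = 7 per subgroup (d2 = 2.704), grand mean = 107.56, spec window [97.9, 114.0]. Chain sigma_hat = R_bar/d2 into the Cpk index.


R_bar = (2.939 + 2.249 + 2.133 + 0.594 + 1.377 + 2.546 + 0.615 + 1.289 + 2.702) / 9 = 1.8271111
sigma = R_bar / d2 = 1.8271111 / 2.704 = 0.67570677
Cp = (USL - LSL)/(6*sigma) = (114.0 - 97.9)/(6*0.67570677) = 3.9712
Cpu = (114.0 - 107.56)/(3*0.67570677) = 3.1769
Cpl = (107.56 - 97.9)/(3*0.67570677) = 4.7654
Cpk = min(Cpu, Cpl) = 3.1769

3.1769


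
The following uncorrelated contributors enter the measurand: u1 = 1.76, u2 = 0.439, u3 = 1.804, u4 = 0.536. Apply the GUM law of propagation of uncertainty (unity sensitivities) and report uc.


uc = sqrt(1.76^2 + 0.439^2 + 1.804^2 + 0.536^2)
uc = sqrt(6.832033)
uc = 2.6138

2.6138


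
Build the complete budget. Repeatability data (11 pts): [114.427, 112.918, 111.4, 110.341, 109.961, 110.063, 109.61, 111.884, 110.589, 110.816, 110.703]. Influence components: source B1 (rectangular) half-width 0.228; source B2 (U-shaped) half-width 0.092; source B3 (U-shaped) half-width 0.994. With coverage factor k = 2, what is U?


mean = (114.427 + 112.918 + 111.4 + 110.341 + 109.961 + 110.063 + 109.61 + 111.884 + 110.589 + 110.816 + 110.703) / 11 = 111.1556364
s = sqrt(sum((x - mean)^2)/(n-1)) = 1.4391983
u_A = s / sqrt(n) = 1.4391983 / sqrt(11) = 0.43393461
u_B1 = 0.228 / sqrt(3) = 0.13163586
u_B2 = 0.092 / sqrt(2) = 0.065053824
u_B3 = 0.994 / sqrt(2) = 0.70286414
uc = sqrt(0.43393461^2 + 0.13163586^2 + 0.065053824^2 + 0.70286414^2) = 0.83897392
U = k * uc = 2 * 0.83897392
U = 1.6779

1.6779


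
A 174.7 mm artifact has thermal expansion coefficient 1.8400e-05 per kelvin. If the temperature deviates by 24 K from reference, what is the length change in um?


dL = L * alpha * dT
= 174.7 * 1.8400e-05 * 24
= 0.0771475 mm
dL_um = 0.0771475 * 1000 = 77.1475 um

77.1475


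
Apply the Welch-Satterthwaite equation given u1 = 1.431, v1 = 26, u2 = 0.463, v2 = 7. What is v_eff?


uc = sqrt(u1^2 + u2^2) = sqrt(1.431^2 + 0.463^2) = 1.5040379
v_eff = uc^4 / (u1^4/v1 + u2^4/v2)
= 1.5040379^4 / (1.431^4/26 + 0.463^4/7)
= 5.1172322 / 0.1678466
v_eff = 30.4876

30.4876


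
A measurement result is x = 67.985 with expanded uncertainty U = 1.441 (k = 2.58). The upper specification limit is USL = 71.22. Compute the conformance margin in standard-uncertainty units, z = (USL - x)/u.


u = U / k = 1.441 / 2.58 = 0.55852713
margin = |USL - x| = |71.22 - 67.985| = 3.235
z = margin / u = 3.235 / 0.55852713
z = 5.7920

5.7920


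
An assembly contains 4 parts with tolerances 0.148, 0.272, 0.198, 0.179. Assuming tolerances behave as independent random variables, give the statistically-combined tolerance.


RSS = sqrt(0.148^2 + 0.272^2 + 0.198^2 + 0.179^2)
= sqrt(0.167133)
= 0.4088

0.4088


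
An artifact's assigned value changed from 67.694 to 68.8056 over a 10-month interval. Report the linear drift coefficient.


rate = (v2 - v1) / months
= (68.8056 - 67.694) / 10
= 1.1116 / 10
= 0.1112

0.1112


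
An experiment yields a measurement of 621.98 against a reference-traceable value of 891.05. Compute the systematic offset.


Systematic error = measured - true
= 621.98 - 891.05
= -269.0700

-269.0700


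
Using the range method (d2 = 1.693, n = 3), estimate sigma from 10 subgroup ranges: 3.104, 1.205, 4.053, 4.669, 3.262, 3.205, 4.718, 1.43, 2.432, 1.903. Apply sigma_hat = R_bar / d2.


R_bar = (3.104 + 1.205 + 4.053 + 4.669 + 3.262 + 3.205 + 4.718 + 1.43 + 2.432 + 1.903) / 10
R_bar = 29.981 / 10 = 2.9981
sigma_hat = R_bar / d2 = 2.9981 / 1.693 = 1.7709

1.7709


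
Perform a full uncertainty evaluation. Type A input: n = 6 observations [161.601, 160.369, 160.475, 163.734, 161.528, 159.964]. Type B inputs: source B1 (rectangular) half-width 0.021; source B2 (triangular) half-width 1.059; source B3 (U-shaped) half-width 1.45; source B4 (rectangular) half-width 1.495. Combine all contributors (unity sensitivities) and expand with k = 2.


mean = (161.601 + 160.369 + 160.475 + 163.734 + 161.528 + 159.964) / 6 = 161.2785
s = sqrt(sum((x - mean)^2)/(n-1)) = 1.3708719
u_A = s / sqrt(n) = 1.3708719 / sqrt(6) = 0.55965611
u_B1 = 0.021 / sqrt(3) = 0.012124356
u_B2 = 1.059 / sqrt(6) = 0.43233494
u_B3 = 1.45 / sqrt(2) = 1.0253048
u_B4 = 1.495 / sqrt(3) = 0.86313865
uc = sqrt(0.55965611^2 + 0.012124356^2 + 0.43233494^2 + 1.0253048^2 + 0.86313865^2) = 1.5154319
U = k * uc = 2 * 1.5154319
U = 3.0309

3.0309


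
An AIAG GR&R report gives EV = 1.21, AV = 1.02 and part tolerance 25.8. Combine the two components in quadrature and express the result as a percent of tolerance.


GRR = sqrt(EV^2 + AV^2) = sqrt(1.21^2 + 1.02^2) = 1.5825612
%GRR = GRR / tol * 100 = 1.5825612 / 25.8 * 100
%GRR = 6.1340

6.1340


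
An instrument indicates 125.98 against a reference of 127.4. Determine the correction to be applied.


Correction = standard - reading
= 127.4 - 125.98
= 1.4200

1.4200


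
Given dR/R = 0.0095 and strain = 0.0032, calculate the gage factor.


GF = (dR/R) / epsilon
= 0.0095 / 0.0032
= 2.9688

2.9688


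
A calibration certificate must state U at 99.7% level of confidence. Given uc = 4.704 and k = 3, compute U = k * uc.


U = k * uc
U = 3 * 4.704
U = 14.1120

14.1120


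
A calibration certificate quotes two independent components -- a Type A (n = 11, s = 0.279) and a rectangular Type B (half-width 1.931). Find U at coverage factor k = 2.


u_A = s / sqrt(n) = 0.279 / sqrt(11) = 0.084121665
u_B = half_width / sqrt(3) = 1.931 / sqrt(3) = 1.1148634
uc = sqrt(u_A^2 + u_B^2) = sqrt(0.084121665^2 + 1.1148634^2) = 1.1180326
U = k * uc = 2 * 1.1180326
U = 2.2361

2.2361


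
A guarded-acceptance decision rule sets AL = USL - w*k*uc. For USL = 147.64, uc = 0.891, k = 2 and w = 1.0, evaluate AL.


U = k * uc = 2 * 0.891 = 1.782
guard band g = w * U = 1.0 * 1.782 = 1.782
AL = USL - g = 147.64 - 1.782
AL = 145.8580

145.8580


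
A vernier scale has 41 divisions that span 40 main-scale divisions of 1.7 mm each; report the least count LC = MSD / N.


LC = MSD / n_div
= 1.7 / 41
= 0.0415

0.0415


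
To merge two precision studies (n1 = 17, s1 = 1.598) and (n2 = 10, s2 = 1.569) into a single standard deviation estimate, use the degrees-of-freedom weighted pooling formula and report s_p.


s_p = sqrt(((n1-1)*s1^2 + (n2-1)*s2^2) / (n1+n2-2))
numerator = (17-1)*1.598^2 + (10-1)*1.569^2 = 40.857664 + 22.155849 = 63.013513
denominator = 17 + 10 - 2 = 25
s_p^2 = 63.013513 / 25 = 2.5205405
s_p = sqrt(2.5205405) = 1.5876

1.5876


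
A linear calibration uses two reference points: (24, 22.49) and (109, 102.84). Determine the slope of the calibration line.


slope = (y2 - y1) / (x2 - x1)
= (102.84 - 22.49) / (109 - 24)
= 80.3500 / 85
= 0.9453

0.9453


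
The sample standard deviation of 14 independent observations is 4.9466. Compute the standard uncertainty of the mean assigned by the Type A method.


u_A = s / sqrt(n)
u_A = 4.9466 / sqrt(14)
u_A = 4.9466 / 3.7416574
u_A = 1.3220

1.3220


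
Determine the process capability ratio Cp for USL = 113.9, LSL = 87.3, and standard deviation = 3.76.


Cp = (USL - LSL) / (6 * sigma)
= (113.9 - 87.3) / (6 * 3.76)
= 26.6000 / 22.5600
= 1.1791

1.1791


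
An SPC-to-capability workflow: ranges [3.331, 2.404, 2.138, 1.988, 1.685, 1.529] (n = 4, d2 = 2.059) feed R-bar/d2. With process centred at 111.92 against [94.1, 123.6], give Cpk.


R_bar = (3.331 + 2.404 + 2.138 + 1.988 + 1.685 + 1.529) / 6 = 2.1791667
sigma = R_bar / d2 = 2.1791667 / 2.059 = 1.0583617
Cp = (USL - LSL)/(6*sigma) = (123.6 - 94.1)/(6*1.0583617) = 4.6455
Cpu = (123.6 - 111.92)/(3*1.0583617) = 3.6786
Cpl = (111.92 - 94.1)/(3*1.0583617) = 5.6124
Cpk = min(Cpu, Cpl) = 3.6786

3.6786


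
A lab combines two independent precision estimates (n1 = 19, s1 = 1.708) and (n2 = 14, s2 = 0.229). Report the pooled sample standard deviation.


s_p = sqrt(((n1-1)*s1^2 + (n2-1)*s2^2) / (n1+n2-2))
numerator = (19-1)*1.708^2 + (14-1)*0.229^2 = 52.510752 + 0.681733 = 53.192485
denominator = 19 + 14 - 2 = 31
s_p^2 = 53.192485 / 31 = 1.7158866
s_p = sqrt(1.7158866) = 1.3099

1.3099


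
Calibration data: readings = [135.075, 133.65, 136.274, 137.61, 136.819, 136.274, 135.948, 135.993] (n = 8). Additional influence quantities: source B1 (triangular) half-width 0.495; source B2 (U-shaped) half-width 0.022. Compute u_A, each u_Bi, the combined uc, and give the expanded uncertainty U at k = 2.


mean = (135.075 + 133.65 + 136.274 + 137.61 + 136.819 + 136.274 + 135.948 + 135.993) / 8 = 135.955375
s = sqrt(sum((x - mean)^2)/(n-1)) = 1.1818847
u_A = s / sqrt(n) = 1.1818847 / sqrt(8) = 0.41785934
u_B1 = 0.495 / sqrt(6) = 0.2020829
u_B2 = 0.022 / sqrt(2) = 0.015556349
uc = sqrt(0.41785934^2 + 0.2020829^2 + 0.015556349^2) = 0.46441999
U = k * uc = 2 * 0.46441999
U = 0.9288

0.9288


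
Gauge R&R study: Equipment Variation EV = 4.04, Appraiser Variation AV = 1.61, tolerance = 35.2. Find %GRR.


GRR = sqrt(EV^2 + AV^2) = sqrt(4.04^2 + 1.61^2) = 4.3489884
%GRR = GRR / tol * 100 = 4.3489884 / 35.2 * 100
%GRR = 12.3551

12.3551


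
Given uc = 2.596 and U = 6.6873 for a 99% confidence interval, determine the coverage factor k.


k = U / uc
k = 6.6873 / 2.596
k = 2.576

2.576


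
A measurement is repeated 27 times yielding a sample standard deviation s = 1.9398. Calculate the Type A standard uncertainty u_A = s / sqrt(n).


u_A = s / sqrt(n)
u_A = 1.9398 / sqrt(27)
u_A = 1.9398 / 5.1961524
u_A = 0.3733

0.3733


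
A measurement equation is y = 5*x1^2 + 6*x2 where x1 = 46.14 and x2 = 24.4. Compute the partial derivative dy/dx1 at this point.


y = 5*x1^2 + 6*x2
dy/dx1 = 2*5*x1
Evaluate at x1 = 46.14: c1 = 10 * 46.14
c1 = 461.4000

461.4000


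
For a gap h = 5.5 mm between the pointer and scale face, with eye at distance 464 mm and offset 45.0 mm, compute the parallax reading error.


error = h * offset / d
= 5.5 * 45.0 / 464
= 0.5334

0.5334


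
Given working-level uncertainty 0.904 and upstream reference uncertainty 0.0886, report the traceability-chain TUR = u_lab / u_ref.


TUR = u_lab / u_ref
= 0.904 / 0.0886
= 10.2032

10.2032


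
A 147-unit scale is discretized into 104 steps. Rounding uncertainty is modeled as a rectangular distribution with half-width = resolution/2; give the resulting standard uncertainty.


resolution = range / divisions
resolution = 147 / 104 = 1.4134615
u_res = resolution / (2*sqrt(3))
u_res = 1.4134615 / 3.4641016
u_res = 0.4080

0.4080


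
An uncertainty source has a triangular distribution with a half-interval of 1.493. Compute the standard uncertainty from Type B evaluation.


u_B = half_width / sqrt(6)
u_B = 1.493 / 2.4494897
u_B = 0.6095

0.6095


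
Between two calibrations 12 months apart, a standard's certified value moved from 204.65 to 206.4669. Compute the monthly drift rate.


rate = (v2 - v1) / months
= (206.4669 - 204.65) / 12
= 1.8169 / 12
= 0.1514

0.1514


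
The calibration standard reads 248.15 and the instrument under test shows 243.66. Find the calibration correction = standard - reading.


Correction = standard - reading
= 248.15 - 243.66
= 4.4900

4.4900


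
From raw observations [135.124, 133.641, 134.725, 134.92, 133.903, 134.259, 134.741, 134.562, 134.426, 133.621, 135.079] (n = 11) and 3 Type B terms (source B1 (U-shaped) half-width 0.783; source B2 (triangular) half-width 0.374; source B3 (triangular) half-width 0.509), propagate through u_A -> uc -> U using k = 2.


mean = (135.124 + 133.641 + 134.725 + 134.92 + 133.903 + 134.259 + 134.741 + 134.562 + 134.426 + 133.621 + 135.079) / 11 = 134.4546364
s = sqrt(sum((x - mean)^2)/(n-1)) = 0.54050148
u_A = s / sqrt(n) = 0.54050148 / sqrt(11) = 0.16296733
u_B1 = 0.783 / sqrt(2) = 0.55366461
u_B2 = 0.374 / sqrt(6) = 0.15268486
u_B3 = 0.509 / sqrt(6) = 0.20779838
uc = sqrt(0.16296733^2 + 0.55366461^2 + 0.15268486^2 + 0.20779838^2) = 0.63213581
U = k * uc = 2 * 0.63213581
U = 1.2643

1.2643


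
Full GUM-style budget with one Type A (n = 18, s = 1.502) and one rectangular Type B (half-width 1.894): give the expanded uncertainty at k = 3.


u_A = s / sqrt(n) = 1.502 / sqrt(18) = 0.3540248
u_B = half_width / sqrt(3) = 1.894 / sqrt(3) = 1.0935014
uc = sqrt(u_A^2 + u_B^2) = sqrt(0.3540248^2 + 1.0935014^2) = 1.149382
U = k * uc = 3 * 1.149382
U = 3.4481

3.4481


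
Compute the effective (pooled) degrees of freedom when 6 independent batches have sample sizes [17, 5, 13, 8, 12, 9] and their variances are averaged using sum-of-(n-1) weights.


nu = sum_i (n_i - 1)
nu = ((17 - 1) + (5 - 1) + (13 - 1) + (8 - 1) + (12 - 1) + (9 - 1))
nu = 16 + 4 + 12 + 7 + 11 + 8
nu = 58

58


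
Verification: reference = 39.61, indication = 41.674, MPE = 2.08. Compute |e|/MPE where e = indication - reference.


e = indication - reference = 41.674 - 39.61 = 2.0640
|e| = 2.0640
ratio = |e| / MPE = 2.0640 / 2.08
ratio = 0.9923

0.9923


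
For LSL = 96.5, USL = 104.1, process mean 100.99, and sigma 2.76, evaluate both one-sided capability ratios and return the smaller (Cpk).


Cpu = (USL - mean) / (3*sigma) = (104.1 - 100.99) / (3*2.76) = 0.3756
Cpl = (mean - LSL) / (3*sigma) = (100.99 - 96.5) / (3*2.76) = 0.5423
Cpk = min(Cpu, Cpl) = 0.3756

0.3756


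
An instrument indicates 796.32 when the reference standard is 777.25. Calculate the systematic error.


Systematic error = measured - true
= 796.32 - 777.25
= 19.0700

19.0700


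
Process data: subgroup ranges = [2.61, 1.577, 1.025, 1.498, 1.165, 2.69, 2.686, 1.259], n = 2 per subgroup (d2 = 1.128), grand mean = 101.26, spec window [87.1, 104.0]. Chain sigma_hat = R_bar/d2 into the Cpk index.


R_bar = (2.61 + 1.577 + 1.025 + 1.498 + 1.165 + 2.69 + 2.686 + 1.259) / 8 = 1.81375
sigma = R_bar / d2 = 1.81375 / 1.128 = 1.6079344
Cp = (USL - LSL)/(6*sigma) = (104.0 - 87.1)/(6*1.6079344) = 1.7517
Cpu = (104.0 - 101.26)/(3*1.6079344) = 0.5680
Cpl = (101.26 - 87.1)/(3*1.6079344) = 2.9354
Cpk = min(Cpu, Cpl) = 0.5680

0.5680


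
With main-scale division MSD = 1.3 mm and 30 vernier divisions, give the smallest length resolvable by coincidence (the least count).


LC = MSD / n_div
= 1.3 / 30
= 0.0433

0.0433


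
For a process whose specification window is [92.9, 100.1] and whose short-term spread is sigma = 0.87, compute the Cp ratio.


Cp = (USL - LSL) / (6 * sigma)
= (100.1 - 92.9) / (6 * 0.87)
= 7.2000 / 5.2200
= 1.3793

1.3793


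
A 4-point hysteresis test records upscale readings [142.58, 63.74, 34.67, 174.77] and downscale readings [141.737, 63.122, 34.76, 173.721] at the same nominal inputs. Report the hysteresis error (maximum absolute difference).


|142.58 - 141.737| = 0.8430
|63.74 - 63.122| = 0.6180
|34.67 - 34.76| = 0.0900
|174.77 - 173.721| = 1.0490
hysteresis = max(diffs) = 1.0490

1.0490


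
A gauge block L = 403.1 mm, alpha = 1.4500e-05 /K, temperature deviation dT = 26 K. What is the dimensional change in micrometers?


dL = L * alpha * dT
= 403.1 * 1.4500e-05 * 26
= 0.1519687 mm
dL_um = 0.1519687 * 1000 = 151.9687 um

151.9687


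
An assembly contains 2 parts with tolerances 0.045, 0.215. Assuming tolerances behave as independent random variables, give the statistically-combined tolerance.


RSS = sqrt(0.045^2 + 0.215^2)
= sqrt(0.04825)
= 0.2197

0.2197


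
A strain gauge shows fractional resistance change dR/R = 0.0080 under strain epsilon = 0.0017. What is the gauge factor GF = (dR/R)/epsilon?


GF = (dR/R) / epsilon
= 0.0080 / 0.0017
= 4.7059

4.7059


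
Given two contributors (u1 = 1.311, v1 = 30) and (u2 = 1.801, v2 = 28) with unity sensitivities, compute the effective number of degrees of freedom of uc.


uc = sqrt(u1^2 + u2^2) = sqrt(1.311^2 + 1.801^2) = 2.227627
v_eff = uc^4 / (u1^4/v1 + u2^4/v2)
= 2.227627^4 / (1.311^4/30 + 1.801^4/28)
= 24.62464 / 0.47421485
v_eff = 51.9272

51.9272


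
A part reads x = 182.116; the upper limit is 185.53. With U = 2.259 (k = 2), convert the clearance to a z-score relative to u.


u = U / k = 2.259 / 2 = 1.1295
margin = |USL - x| = |185.53 - 182.116| = 3.414
z = margin / u = 3.414 / 1.1295
z = 3.0226

3.0226


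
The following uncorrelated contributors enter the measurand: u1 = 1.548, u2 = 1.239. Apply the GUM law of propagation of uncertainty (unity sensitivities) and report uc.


uc = sqrt(1.548^2 + 1.239^2)
uc = sqrt(3.931425)
uc = 1.9828

1.9828


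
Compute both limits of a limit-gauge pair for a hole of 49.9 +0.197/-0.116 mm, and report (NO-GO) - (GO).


GO = nominal - lower_tol (smallest hole = maximum material condition)
GO = 49.9 - 0.116 = 49.784
NO-GO = nominal + upper_tol (largest hole = least material condition)
NO-GO = 49.9 + 0.197 = 50.097
spread = NO-GO - GO = 50.097 - 49.784 = 0.3130

0.3130


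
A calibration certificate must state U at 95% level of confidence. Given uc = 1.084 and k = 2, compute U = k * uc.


U = k * uc
U = 2 * 1.084
U = 2.1680

2.1680


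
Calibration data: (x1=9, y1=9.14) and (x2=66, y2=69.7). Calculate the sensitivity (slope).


slope = (y2 - y1) / (x2 - x1)
= (69.7 - 9.14) / (66 - 9)
= 60.5600 / 57
= 1.0625

1.0625


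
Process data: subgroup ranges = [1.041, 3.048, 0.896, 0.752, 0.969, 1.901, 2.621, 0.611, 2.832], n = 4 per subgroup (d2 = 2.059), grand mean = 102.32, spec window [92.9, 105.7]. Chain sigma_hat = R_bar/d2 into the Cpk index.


R_bar = (1.041 + 3.048 + 0.896 + 0.752 + 0.969 + 1.901 + 2.621 + 0.611 + 2.832) / 9 = 1.6301111
sigma = R_bar / d2 = 1.6301111 / 2.059 = 0.79170039
Cp = (USL - LSL)/(6*sigma) = (105.7 - 92.9)/(6*0.79170039) = 2.6946
Cpu = (105.7 - 102.32)/(3*0.79170039) = 1.4231
Cpl = (102.32 - 92.9)/(3*0.79170039) = 3.9661
Cpk = min(Cpu, Cpl) = 1.4231

1.4231


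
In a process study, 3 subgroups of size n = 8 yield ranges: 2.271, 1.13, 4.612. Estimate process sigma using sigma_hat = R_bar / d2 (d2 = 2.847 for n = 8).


R_bar = (2.271 + 1.13 + 4.612) / 3
R_bar = 8.013 / 3 = 2.671
sigma_hat = R_bar / d2 = 2.671 / 2.847 = 0.9382

0.9382


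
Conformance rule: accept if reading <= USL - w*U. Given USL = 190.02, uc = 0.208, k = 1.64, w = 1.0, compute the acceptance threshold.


U = k * uc = 1.64 * 0.208 = 0.34112
guard band g = w * U = 1.0 * 0.34112 = 0.34112
AL = USL - g = 190.02 - 0.34112
AL = 189.6789

189.6789


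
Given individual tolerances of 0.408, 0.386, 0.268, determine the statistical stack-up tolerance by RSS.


RSS = sqrt(0.408^2 + 0.386^2 + 0.268^2)
= sqrt(0.387284)
= 0.6223

0.6223


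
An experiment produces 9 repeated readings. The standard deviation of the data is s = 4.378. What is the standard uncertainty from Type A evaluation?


u_A = s / sqrt(n)
u_A = 4.378 / sqrt(9)
u_A = 4.378 / 3
u_A = 1.4593

1.4593


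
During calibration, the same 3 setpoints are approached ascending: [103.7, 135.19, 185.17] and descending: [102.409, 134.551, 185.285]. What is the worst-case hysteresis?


|103.7 - 102.409| = 1.2910
|135.19 - 134.551| = 0.6390
|185.17 - 185.285| = 0.1150
hysteresis = max(diffs) = 1.2910

1.2910


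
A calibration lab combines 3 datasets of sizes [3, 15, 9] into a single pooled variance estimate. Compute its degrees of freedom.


nu = sum_i (n_i - 1)
nu = ((3 - 1) + (15 - 1) + (9 - 1))
nu = 2 + 14 + 8
nu = 24

24


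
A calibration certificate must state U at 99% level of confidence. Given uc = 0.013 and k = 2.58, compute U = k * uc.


U = k * uc
U = 2.58 * 0.013
U = 0.0335

0.0335


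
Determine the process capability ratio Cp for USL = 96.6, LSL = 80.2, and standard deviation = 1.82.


Cp = (USL - LSL) / (6 * sigma)
= (96.6 - 80.2) / (6 * 1.82)
= 16.4000 / 10.9200
= 1.5018

1.5018


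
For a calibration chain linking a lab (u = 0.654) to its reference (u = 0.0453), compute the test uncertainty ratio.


TUR = u_lab / u_ref
= 0.654 / 0.0453
= 14.4371

14.4371


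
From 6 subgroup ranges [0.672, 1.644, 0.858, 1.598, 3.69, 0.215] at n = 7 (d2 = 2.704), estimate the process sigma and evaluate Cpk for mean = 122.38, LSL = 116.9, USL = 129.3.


R_bar = (0.672 + 1.644 + 0.858 + 1.598 + 3.69 + 0.215) / 6 = 1.4461667
sigma = R_bar / d2 = 1.4461667 / 2.704 = 0.53482496
Cp = (USL - LSL)/(6*sigma) = (129.3 - 116.9)/(6*0.53482496) = 3.8642
Cpu = (129.3 - 122.38)/(3*0.53482496) = 4.3129
Cpl = (122.38 - 116.9)/(3*0.53482496) = 3.4154
Cpk = min(Cpu, Cpl) = 3.4154

3.4154


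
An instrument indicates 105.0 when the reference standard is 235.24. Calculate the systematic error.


Systematic error = measured - true
= 105.0 - 235.24
= -130.2400

-130.2400


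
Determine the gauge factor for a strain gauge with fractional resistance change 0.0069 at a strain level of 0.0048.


GF = (dR/R) / epsilon
= 0.0069 / 0.0048
= 1.4375

1.4375


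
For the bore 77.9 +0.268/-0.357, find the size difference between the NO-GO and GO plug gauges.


GO = nominal - lower_tol (smallest hole = maximum material condition)
GO = 77.9 - 0.357 = 77.543
NO-GO = nominal + upper_tol (largest hole = least material condition)
NO-GO = 77.9 + 0.268 = 78.168
spread = NO-GO - GO = 78.168 - 77.543 = 0.6250

0.6250


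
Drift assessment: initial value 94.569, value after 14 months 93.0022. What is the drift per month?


rate = (v2 - v1) / months
= (93.0022 - 94.569) / 14
= -1.5668 / 14
= -0.1119

-0.1119


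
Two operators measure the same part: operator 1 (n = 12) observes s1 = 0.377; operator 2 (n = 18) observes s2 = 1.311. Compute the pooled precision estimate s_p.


s_p = sqrt(((n1-1)*s1^2 + (n2-1)*s2^2) / (n1+n2-2))
numerator = (12-1)*0.377^2 + (18-1)*1.311^2 = 1.563419 + 29.218257 = 30.781676
denominator = 12 + 18 - 2 = 28
s_p^2 = 30.781676 / 28 = 1.0993456
s_p = sqrt(1.0993456) = 1.0485

1.0485


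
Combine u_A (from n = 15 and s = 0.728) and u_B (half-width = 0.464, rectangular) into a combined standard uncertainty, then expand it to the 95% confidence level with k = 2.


u_A = s / sqrt(n) = 0.728 / sqrt(15) = 0.18796879
u_B = half_width / sqrt(3) = 0.464 / sqrt(3) = 0.26789052
uc = sqrt(u_A^2 + u_B^2) = sqrt(0.18796879^2 + 0.26789052^2) = 0.32725769
U = k * uc = 2 * 0.32725769
U = 0.6545

0.6545


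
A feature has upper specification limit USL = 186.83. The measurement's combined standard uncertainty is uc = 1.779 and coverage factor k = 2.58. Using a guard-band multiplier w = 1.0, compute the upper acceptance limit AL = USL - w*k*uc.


U = k * uc = 2.58 * 1.779 = 4.58982
guard band g = w * U = 1.0 * 4.58982 = 4.58982
AL = USL - g = 186.83 - 4.58982
AL = 182.2402

182.2402


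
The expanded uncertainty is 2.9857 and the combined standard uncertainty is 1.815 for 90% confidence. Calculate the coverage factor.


k = U / uc
k = 2.9857 / 1.815
k = 1.645

1.645


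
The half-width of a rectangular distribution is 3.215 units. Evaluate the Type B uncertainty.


u_B = half_width / sqrt(3)
u_B = 3.215 / 1.7320508
u_B = 1.8562

1.8562


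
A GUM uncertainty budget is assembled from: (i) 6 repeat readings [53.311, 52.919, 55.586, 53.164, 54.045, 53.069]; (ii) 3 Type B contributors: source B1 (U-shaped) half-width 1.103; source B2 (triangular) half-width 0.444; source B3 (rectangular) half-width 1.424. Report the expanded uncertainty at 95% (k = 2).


mean = (53.311 + 52.919 + 55.586 + 53.164 + 54.045 + 53.069) / 6 = 53.68233333
s = sqrt(sum((x - mean)^2)/(n-1)) = 1.0120165
u_A = s / sqrt(n) = 1.0120165 / sqrt(6) = 0.41315401
u_B1 = 1.103 / sqrt(2) = 0.77993878
u_B2 = 0.444 / sqrt(6) = 0.18126224
u_B3 = 1.424 / sqrt(3) = 0.82214678
uc = sqrt(0.41315401^2 + 0.77993878^2 + 0.18126224^2 + 0.82214678^2) = 1.2197467
U = k * uc = 2 * 1.2197467
U = 2.4395

2.4395


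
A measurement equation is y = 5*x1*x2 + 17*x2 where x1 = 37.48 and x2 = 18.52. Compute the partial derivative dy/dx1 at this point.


y = 5*x1*x2 + 17*x2
dy/dx1 = 5*x2
Evaluate at x2 = 18.52: c1 = 5 * 18.52
c1 = 92.6000

92.6000


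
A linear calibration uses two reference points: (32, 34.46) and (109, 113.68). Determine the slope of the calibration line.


slope = (y2 - y1) / (x2 - x1)
= (113.68 - 34.46) / (109 - 32)
= 79.2200 / 77
= 1.0288

1.0288


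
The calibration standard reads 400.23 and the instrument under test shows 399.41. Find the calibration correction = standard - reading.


Correction = standard - reading
= 400.23 - 399.41
= 0.8200

0.8200


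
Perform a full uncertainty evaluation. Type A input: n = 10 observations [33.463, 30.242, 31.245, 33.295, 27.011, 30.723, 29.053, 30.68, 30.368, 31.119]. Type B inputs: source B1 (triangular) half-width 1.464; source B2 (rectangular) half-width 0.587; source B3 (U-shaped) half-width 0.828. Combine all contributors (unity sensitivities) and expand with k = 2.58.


mean = (33.463 + 30.242 + 31.245 + 33.295 + 27.011 + 30.723 + 29.053 + 30.68 + 30.368 + 31.119) / 10 = 30.7199
s = sqrt(sum((x - mean)^2)/(n-1)) = 1.870207
u_A = s / sqrt(n) = 1.870207 / sqrt(10) = 0.59141138
u_B1 = 1.464 / sqrt(6) = 0.5976755
u_B2 = 0.587 / sqrt(3) = 0.33890461
u_B3 = 0.828 / sqrt(2) = 0.58548441
uc = sqrt(0.59141138^2 + 0.5976755^2 + 0.33890461^2 + 0.58548441^2) = 1.0791811
U = k * uc = 2.58 * 1.0791811
U = 2.7843

2.7843


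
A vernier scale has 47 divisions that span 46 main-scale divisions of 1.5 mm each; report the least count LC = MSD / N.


LC = MSD / n_div
= 1.5 / 47
= 0.0319

0.0319


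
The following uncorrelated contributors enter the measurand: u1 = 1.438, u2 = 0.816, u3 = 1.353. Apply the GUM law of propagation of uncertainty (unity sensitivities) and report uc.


uc = sqrt(1.438^2 + 0.816^2 + 1.353^2)
uc = sqrt(4.564309)
uc = 2.1364

2.1364


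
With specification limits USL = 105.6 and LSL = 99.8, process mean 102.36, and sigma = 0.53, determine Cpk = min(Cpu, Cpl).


Cpu = (USL - mean) / (3*sigma) = (105.6 - 102.36) / (3*0.53) = 2.0377
Cpl = (mean - LSL) / (3*sigma) = (102.36 - 99.8) / (3*0.53) = 1.6101
Cpk = min(Cpu, Cpl) = 1.6101

1.6101


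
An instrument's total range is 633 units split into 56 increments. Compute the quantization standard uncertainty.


resolution = range / divisions
resolution = 633 / 56 = 11.303571
u_res = resolution / (2*sqrt(3))
u_res = 11.303571 / 3.4641016
u_res = 3.2631

3.2631


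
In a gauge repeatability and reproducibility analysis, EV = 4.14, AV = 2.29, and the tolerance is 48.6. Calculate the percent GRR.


GRR = sqrt(EV^2 + AV^2) = sqrt(4.14^2 + 2.29^2) = 4.7311415
%GRR = GRR / tol * 100 = 4.7311415 / 48.6 * 100
%GRR = 9.7349

9.7349


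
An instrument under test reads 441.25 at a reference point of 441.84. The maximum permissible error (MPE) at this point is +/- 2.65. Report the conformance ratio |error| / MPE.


e = indication - reference = 441.25 - 441.84 = -0.5900
|e| = 0.5900
ratio = |e| / MPE = 0.5900 / 2.65
ratio = 0.2226

0.2226


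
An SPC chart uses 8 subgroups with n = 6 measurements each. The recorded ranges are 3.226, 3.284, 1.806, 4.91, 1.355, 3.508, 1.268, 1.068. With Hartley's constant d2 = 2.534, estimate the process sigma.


R_bar = (3.226 + 3.284 + 1.806 + 4.91 + 1.355 + 3.508 + 1.268 + 1.068) / 8
R_bar = 20.425 / 8 = 2.553125
sigma_hat = R_bar / d2 = 2.553125 / 2.534 = 1.0075

1.0075


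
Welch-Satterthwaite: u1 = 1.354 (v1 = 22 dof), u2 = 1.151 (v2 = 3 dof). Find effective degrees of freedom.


uc = sqrt(u1^2 + u2^2) = sqrt(1.354^2 + 1.151^2) = 1.7771092
v_eff = uc^4 / (u1^4/v1 + u2^4/v2)
= 1.7771092^4 / (1.354^4/22 + 1.151^4/3)
= 9.9737037 / 0.73780745
v_eff = 13.5180

13.5180
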